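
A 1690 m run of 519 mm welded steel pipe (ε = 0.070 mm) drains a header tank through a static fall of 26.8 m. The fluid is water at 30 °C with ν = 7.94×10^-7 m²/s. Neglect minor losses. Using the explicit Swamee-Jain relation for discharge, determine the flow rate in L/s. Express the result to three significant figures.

Q ≈ 738 L/s

Swamee-Jain (Type II): Q = -0.965·√(gD⁵h_f/L)·ln[ε/(3.7D) + √(3.17ν²L/(gD³h_f))]
√(gD⁵h_f/L) = √(9.81·0.519⁵·26.8/1690) = 0.07654
ε/(3.7D) = 3.65×10^-5; √(3.17ν²L/(gD³h_f)) = 9.59×10^-6
Q = -0.965·0.07654·ln(4.604×10^-5) = 0.7376 m³/s
Check: V = 3.49 m/s, Re = 2.28×10^6, f = 0.01337, h_f = 27.0 m ≈ 26.8 m ✓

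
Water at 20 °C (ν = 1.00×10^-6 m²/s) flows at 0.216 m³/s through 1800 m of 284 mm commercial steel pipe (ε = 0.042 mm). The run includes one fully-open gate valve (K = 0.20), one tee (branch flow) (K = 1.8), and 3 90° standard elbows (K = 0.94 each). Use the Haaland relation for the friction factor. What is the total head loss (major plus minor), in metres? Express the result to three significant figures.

H_L ≈ 55.5 m

V = 4Q/(πD²) = 3.410 m/s; V²/2g = 0.5926 m
Re = 9.68×10^5, ε/D = 1.48×10^-4 → f = 0.01401 (Haaland)
Major: h_f = f(L/D)·V²/2g = 0.01401·6338·0.5926 = 52.62 m
Minor: ΣK = 4.82; h_m = ΣK·V²/2g = 2.856 m
Total H_L = 52.62 + 2.856 = 55.47 m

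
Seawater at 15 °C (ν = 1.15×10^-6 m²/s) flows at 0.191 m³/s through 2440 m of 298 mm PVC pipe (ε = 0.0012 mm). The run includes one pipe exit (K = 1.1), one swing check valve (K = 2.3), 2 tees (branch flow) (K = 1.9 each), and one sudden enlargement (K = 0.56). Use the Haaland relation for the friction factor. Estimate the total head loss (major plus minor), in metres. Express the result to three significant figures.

V = 4Q/(πD²) = 2.738 m/s; V²/2g = 0.3822 m
Re = 7.10×10^5, ε/D = 4.03×10^-6 → f = 0.01234 (Haaland)
Major: h_f = f(L/D)·V²/2g = 0.01234·8188·0.3822 = 38.61 m
Minor: ΣK = 7.76; h_m = ΣK·V²/2g = 2.966 m
Total H_L = 38.61 + 2.966 = 41.58 m

H_L ≈ 41.6 m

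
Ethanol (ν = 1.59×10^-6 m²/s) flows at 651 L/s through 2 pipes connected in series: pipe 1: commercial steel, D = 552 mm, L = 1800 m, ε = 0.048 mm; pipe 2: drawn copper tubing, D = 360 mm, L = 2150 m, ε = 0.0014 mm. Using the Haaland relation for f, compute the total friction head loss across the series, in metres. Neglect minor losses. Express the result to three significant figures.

Pipe 1: V = 2.720 m/s, Re = 9.44×10^5, ε/D = 8.70×10^-5, f = 0.01320, h_1 = f(L/D)V²/2g = 16.23 m
Pipe 2: V = 6.396 m/s, Re = 1.45×10^6, ε/D = 3.89×10^-6, f = 0.01098, h_2 = f(L/D)V²/2g = 136.7 m
Series → Q common, losses add: H = Σh = 153.0 m

H ≈ 153 m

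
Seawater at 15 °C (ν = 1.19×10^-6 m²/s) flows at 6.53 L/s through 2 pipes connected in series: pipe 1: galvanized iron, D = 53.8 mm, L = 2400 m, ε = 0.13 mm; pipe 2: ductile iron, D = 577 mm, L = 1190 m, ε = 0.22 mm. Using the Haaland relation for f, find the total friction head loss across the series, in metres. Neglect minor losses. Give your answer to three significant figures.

Pipe 1: V = 2.872 m/s, Re = 1.30×10^5, ε/D = 0.00242, f = 0.02574, h_1 = f(L/D)V²/2g = 482.9 m
Pipe 2: V = 0.02497 m/s, Re = 1.21×10^4, ε/D = 3.81×10^-4, f = 0.02983, h_2 = f(L/D)V²/2g = 0.001956 m
Series → Q common, losses add: H = Σh = 482.9 m

H ≈ 483 m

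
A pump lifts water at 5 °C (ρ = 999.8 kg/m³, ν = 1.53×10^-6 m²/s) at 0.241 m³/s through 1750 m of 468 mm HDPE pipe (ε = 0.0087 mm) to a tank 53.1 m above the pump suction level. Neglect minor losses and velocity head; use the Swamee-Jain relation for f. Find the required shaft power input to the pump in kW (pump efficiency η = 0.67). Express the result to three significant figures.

P_shaft ≈ 205 kW

V = 4Q/(πD²) = 1.401 m/s; Re = 4.29×10^5; ε/D = 1.86×10^-5; f = 0.01373
h_f = f(L/D)V²/2g = 5.135 m
Total head H = z + h_f = 53.1 + 5.135 = 58.24 m
P_hyd = ρgQH = 999.8·9.81·0.241·58.24 = 137.7 kW
P_shaft = P_hyd/η = 137.7/0.67 = 205.5 kW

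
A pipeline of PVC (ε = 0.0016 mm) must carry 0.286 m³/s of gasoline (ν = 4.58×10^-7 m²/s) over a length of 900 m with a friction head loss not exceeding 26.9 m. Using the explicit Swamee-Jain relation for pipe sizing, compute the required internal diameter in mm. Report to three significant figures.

Swamee-Jain (Type III): D = 0.66·[ε^1.25·(LQ²/(gh_f))^4.75 + ν·Q^9.4·(L/(gh_f))^5.2]^0.04
LQ²/(gh_f) = 0.2790; L/(gh_f) = 3.411
Term 1 = ε^1.25·(…)^4.75 = 1.32×10^-10; Term 2 = ν·Q^9.4·(…)^5.2 = 2.10×10^-9
D = 0.66·(1.32×10^-10 + 2.10×10^-9)^0.04 = 0.2975 m = 297 mm
Check: V = 4.11 m/s, Re = 2.67×10^6, f = 0.01015, h_f = 26.5 m ≈ 26.9 m ✓

D ≈ 297 mm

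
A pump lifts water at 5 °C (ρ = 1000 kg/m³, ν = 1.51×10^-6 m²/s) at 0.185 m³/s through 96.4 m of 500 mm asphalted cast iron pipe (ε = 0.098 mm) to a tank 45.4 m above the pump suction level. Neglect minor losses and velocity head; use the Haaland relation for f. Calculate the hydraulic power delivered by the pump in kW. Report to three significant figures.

V = 4Q/(πD²) = 0.9422 m/s; Re = 3.12×10^5; ε/D = 1.96×10^-4; f = 0.01596
h_f = f(L/D)V²/2g = 0.1392 m
Total head H = z + h_f = 45.4 + 0.1392 = 45.54 m
P_hyd = ρgQH = 1000·9.81·0.185·45.54 = 82.65 kW

P_hyd ≈ 82.6 kW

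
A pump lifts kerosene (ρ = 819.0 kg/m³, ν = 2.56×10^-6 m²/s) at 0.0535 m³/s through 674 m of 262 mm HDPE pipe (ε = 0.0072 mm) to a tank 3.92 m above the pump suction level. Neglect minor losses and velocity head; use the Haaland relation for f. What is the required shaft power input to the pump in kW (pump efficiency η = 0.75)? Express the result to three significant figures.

P_shaft ≈ 3.57 kW

V = 4Q/(πD²) = 0.9923 m/s; Re = 1.02×10^5; ε/D = 2.75×10^-5; f = 0.01788
h_f = f(L/D)V²/2g = 2.308 m
Total head H = z + h_f = 3.92 + 2.308 = 6.228 m
P_hyd = ρgQH = 819.0·9.81·0.0535·6.228 = 2.677 kW
P_shaft = P_hyd/η = 2.677/0.75 = 3.569 kW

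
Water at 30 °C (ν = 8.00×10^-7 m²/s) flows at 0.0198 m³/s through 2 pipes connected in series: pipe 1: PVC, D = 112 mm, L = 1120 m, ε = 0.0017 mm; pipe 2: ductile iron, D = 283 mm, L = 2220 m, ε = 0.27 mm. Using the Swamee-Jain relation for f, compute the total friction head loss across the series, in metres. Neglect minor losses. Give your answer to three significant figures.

H ≈ 31.2 m

Pipe 1: V = 2.010 m/s, Re = 2.81×10^5, ε/D = 1.52×10^-5, f = 0.01472, h_1 = f(L/D)V²/2g = 30.30 m
Pipe 2: V = 0.3148 m/s, Re = 1.11×10^5, ε/D = 9.54×10^-4, f = 0.02196, h_2 = f(L/D)V²/2g = 0.8700 m
Series → Q common, losses add: H = Σh = 31.17 m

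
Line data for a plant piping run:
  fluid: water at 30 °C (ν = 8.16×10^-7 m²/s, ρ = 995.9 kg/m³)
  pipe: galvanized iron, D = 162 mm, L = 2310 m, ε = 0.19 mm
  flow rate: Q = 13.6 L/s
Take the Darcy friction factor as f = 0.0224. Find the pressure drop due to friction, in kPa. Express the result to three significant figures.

Δp ≈ 69.2 kPa

V = 4Q/(πD²) = 4·0.0136/(π·0.162²) = 0.6598 m/s
h_f = f(L/D)V²/(2g) = 0.02240·(2310/0.162)·0.6598²/(2·9.81) = 7.087 m
Δp = ρg·h_f = 995.9·9.81·7.087 = 69.24 kPa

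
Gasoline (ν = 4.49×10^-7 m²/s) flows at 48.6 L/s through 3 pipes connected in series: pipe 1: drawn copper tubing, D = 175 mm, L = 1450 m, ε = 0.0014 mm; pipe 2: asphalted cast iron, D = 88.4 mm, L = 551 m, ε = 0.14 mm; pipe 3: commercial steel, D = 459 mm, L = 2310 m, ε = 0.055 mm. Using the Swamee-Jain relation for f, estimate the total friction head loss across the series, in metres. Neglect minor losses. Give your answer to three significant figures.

Pipe 1: V = 2.021 m/s, Re = 7.88×10^5, ε/D = 8.00×10^-6, f = 0.01226, h_1 = f(L/D)V²/2g = 21.14 m
Pipe 2: V = 7.918 m/s, Re = 1.56×10^6, ε/D = 0.00158, f = 0.02223, h_2 = f(L/D)V²/2g = 442.9 m
Pipe 3: V = 0.2937 m/s, Re = 3.00×10^5, ε/D = 1.20×10^-4, f = 0.01562, h_3 = f(L/D)V²/2g = 0.3456 m
Series → Q common, losses add: H = Σh = 464.4 m

H ≈ 464 m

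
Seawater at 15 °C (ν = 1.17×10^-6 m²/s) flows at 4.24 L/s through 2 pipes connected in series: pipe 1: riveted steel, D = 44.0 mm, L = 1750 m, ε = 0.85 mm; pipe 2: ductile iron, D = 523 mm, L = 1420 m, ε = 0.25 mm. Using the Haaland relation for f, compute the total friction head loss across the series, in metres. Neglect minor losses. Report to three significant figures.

Pipe 1: V = 2.788 m/s, Re = 1.05×10^5, ε/D = 0.0193, f = 0.04846, h_1 = f(L/D)V²/2g = 763.9 m
Pipe 2: V = 0.01974 m/s, Re = 8820, ε/D = 4.78×10^-4, f = 0.03252, h_2 = f(L/D)V²/2g = 0.001753 m
Series → Q common, losses add: H = Σh = 763.9 m

H ≈ 764 m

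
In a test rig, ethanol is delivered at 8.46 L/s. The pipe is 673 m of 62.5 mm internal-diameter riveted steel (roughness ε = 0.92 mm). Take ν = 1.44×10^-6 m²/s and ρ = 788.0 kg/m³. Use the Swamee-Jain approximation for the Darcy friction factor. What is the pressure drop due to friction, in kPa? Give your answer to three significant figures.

V = 4Q/(πD²) = 4·0.00846/(π·0.0625²) = 2.758 m/s
Re = VD/ν = 2.758·0.0625/1.44×10^-6 = 1.20×10^5 → turbulent
ε/D = 0.92/62.5 = 0.0147
Swamee-Jain: f = 0.04400
h_f = f(L/D)V²/(2g) = 0.04400·(673/0.0625)·2.758²/(2·9.81) = 183.6 m
Δp = ρg·h_f = 788.0·9.81·183.6 = 1419 kPa

Δp ≈ 1420 kPa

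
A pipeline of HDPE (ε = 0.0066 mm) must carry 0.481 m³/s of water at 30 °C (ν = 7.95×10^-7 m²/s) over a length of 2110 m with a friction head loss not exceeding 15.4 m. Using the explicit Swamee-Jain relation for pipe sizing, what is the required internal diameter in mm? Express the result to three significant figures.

Swamee-Jain (Type III): D = 0.66·[ε^1.25·(LQ²/(gh_f))^4.75 + ν·Q^9.4·(L/(gh_f))^5.2]^0.04
LQ²/(gh_f) = 3.231; L/(gh_f) = 13.97
Term 1 = ε^1.25·(…)^4.75 = 8.79×10^-5; Term 2 = ν·Q^9.4·(…)^5.2 = 7.36×10^-4
D = 0.66·(8.79×10^-5 + 7.36×10^-4)^0.04 = 0.4968 m = 497 mm
Check: V = 2.48 m/s, Re = 1.55×10^6, f = 0.01121, h_f = 14.9 m ≈ 15.4 m ✓

D ≈ 497 mm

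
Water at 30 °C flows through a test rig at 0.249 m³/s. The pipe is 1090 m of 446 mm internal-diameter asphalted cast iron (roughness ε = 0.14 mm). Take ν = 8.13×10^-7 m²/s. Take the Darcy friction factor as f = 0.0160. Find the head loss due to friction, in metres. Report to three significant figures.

h_f ≈ 5.06 m

V = 4Q/(πD²) = 4·0.249/(π·0.446²) = 1.594 m/s
h_f = f(L/D)V²/(2g) = 0.01600·(1090/0.446)·1.594²/(2·9.81) = 5.063 m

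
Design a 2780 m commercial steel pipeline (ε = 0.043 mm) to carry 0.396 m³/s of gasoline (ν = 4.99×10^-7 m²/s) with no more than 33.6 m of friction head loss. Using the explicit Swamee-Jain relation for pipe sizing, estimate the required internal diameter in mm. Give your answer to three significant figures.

D ≈ 427 mm

Swamee-Jain (Type III): D = 0.66·[ε^1.25·(LQ²/(gh_f))^4.75 + ν·Q^9.4·(L/(gh_f))^5.2]^0.04
LQ²/(gh_f) = 1.323; L/(gh_f) = 8.434
Term 1 = ε^1.25·(…)^4.75 = 1.31×10^-5; Term 2 = ν·Q^9.4·(…)^5.2 = 5.39×10^-6
D = 0.66·(1.31×10^-5 + 5.39×10^-6)^0.04 = 0.4268 m = 427 mm
Check: V = 2.77 m/s, Re = 2.37×10^6, f = 0.01278, h_f = 32.5 m ≈ 33.6 m ✓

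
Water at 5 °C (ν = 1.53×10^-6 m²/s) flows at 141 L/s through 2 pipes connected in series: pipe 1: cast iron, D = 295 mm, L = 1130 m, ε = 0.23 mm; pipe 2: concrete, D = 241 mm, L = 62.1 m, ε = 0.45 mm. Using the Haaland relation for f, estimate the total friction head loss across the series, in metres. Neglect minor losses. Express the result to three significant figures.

Pipe 1: V = 2.063 m/s, Re = 3.98×10^5, ε/D = 7.80×10^-4, f = 0.01931, h_1 = f(L/D)V²/2g = 16.04 m
Pipe 2: V = 3.091 m/s, Re = 4.87×10^5, ε/D = 0.00187, f = 0.02339, h_2 = f(L/D)V²/2g = 2.935 m
Series → Q common, losses add: H = Σh = 18.98 m

H ≈ 19.0 m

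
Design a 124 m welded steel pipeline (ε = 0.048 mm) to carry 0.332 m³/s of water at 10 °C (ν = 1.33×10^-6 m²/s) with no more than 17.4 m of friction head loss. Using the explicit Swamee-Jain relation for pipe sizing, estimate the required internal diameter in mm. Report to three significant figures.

Swamee-Jain (Type III): D = 0.66·[ε^1.25·(LQ²/(gh_f))^4.75 + ν·Q^9.4·(L/(gh_f))^5.2]^0.04
LQ²/(gh_f) = 0.08007; L/(gh_f) = 0.7264
Term 1 = ε^1.25·(…)^4.75 = 2.47×10^-11; Term 2 = ν·Q^9.4·(…)^5.2 = 7.96×10^-12
D = 0.66·(2.47×10^-11 + 7.96×10^-12)^0.04 = 0.2513 m = 251 mm
Check: V = 6.70 m/s, Re = 1.26×10^6, f = 0.01449, h_f = 16.3 m ≈ 17.4 m ✓

D ≈ 251 mm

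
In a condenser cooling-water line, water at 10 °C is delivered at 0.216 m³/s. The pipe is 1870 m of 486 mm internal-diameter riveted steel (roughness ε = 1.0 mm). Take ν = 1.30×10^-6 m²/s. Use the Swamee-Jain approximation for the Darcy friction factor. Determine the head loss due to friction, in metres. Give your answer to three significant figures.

h_f ≈ 6.42 m

V = 4Q/(πD²) = 4·0.216/(π·0.486²) = 1.164 m/s
Re = VD/ν = 1.164·0.486/1.30×10^-6 = 4.35×10^5 → turbulent
ε/D = 1.0/486 = 0.00206
Swamee-Jain: f = 0.02413
h_f = f(L/D)V²/(2g) = 0.02413·(1870/0.486)·1.164²/(2·9.81) = 6.416 m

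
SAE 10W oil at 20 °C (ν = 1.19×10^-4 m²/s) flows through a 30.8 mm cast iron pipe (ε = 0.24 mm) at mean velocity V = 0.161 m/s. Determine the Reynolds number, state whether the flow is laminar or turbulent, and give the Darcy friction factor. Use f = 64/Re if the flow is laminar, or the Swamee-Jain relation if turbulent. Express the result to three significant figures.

Re ≈ 41.7; laminar; f = 64/Re ≈ 1.54

Re = VD/ν = 0.1610·0.0308/1.19×10^-4 = 41.7
Re < 2300 → laminar → f = 64/Re = 1.536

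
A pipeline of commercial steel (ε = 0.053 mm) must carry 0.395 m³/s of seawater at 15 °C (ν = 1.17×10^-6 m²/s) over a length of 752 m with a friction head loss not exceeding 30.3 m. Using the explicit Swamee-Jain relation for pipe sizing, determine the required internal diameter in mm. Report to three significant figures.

D ≈ 343 mm

Swamee-Jain (Type III): D = 0.66·[ε^1.25·(LQ²/(gh_f))^4.75 + ν·Q^9.4·(L/(gh_f))^5.2]^0.04
LQ²/(gh_f) = 0.3947; L/(gh_f) = 2.530
Term 1 = ε^1.25·(…)^4.75 = 5.47×10^-8; Term 2 = ν·Q^9.4·(…)^5.2 = 2.36×10^-8
D = 0.66·(5.47×10^-8 + 2.36×10^-8)^0.04 = 0.3430 m = 343 mm
Check: V = 4.28 m/s, Re = 1.25×10^6, f = 0.01405, h_f = 28.7 m ≈ 30.3 m ✓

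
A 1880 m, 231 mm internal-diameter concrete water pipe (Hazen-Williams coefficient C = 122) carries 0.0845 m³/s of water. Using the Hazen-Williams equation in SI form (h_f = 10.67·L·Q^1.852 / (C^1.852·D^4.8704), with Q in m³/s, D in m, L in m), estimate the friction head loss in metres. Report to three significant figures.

h_f ≈ 35.5 m

h_f = 10.67·1880·0.0845^1.852 / (122^1.852·0.231^4.8704) = 35.51 m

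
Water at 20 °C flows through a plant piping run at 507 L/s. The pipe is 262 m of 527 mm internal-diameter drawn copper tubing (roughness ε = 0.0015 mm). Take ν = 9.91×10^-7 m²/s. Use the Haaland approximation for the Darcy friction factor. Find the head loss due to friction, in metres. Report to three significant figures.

h_f ≈ 1.54 m

V = 4Q/(πD²) = 4·0.507/(π·0.527²) = 2.324 m/s
Re = VD/ν = 2.324·0.527/9.91×10^-7 = 1.24×10^6 → turbulent
ε/D = 0.0015/527 = 2.85×10^-6
Haaland: f = 0.01124
h_f = f(L/D)V²/(2g) = 0.01124·(262/0.527)·2.324²/(2·9.81) = 1.538 m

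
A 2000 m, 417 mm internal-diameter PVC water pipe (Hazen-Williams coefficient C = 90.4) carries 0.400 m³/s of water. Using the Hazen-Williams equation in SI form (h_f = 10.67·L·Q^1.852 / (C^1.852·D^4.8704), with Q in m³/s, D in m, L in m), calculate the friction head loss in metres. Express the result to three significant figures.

h_f = 10.67·2000·0.400^1.852 / (90.4^1.852·0.417^4.8704) = 65.99 m

h_f ≈ 66.0 m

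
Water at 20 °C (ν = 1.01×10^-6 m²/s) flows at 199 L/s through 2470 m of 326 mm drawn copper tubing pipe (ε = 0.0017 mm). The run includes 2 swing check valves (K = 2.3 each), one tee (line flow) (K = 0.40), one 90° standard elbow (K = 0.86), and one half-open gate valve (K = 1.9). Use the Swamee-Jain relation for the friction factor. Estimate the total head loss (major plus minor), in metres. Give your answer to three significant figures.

V = 4Q/(πD²) = 2.384 m/s; V²/2g = 0.2897 m
Re = 7.70×10^5, ε/D = 5.21×10^-6 → f = 0.01225 (Swamee-Jain)
Major: h_f = f(L/D)·V²/2g = 0.01225·7577·0.2897 = 26.88 m
Minor: ΣK = 7.76; h_m = ΣK·V²/2g = 2.248 m
Total H_L = 26.88 + 2.248 = 29.13 m

H_L ≈ 29.1 m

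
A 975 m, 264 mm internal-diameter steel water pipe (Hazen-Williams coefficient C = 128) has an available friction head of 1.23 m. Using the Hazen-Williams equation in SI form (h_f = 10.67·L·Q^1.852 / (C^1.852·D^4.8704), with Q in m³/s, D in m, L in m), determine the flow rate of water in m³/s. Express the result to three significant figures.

Q ≈ 0.0292 m³/s

Rearranging: Q = [h_f·C^1.852·D^4.8704 / (10.67·L)]^(1/1.852)
Q = [1.23·128^1.852·0.264^4.8704 / (10.67·975)]^0.540 = 0.02921 m³/s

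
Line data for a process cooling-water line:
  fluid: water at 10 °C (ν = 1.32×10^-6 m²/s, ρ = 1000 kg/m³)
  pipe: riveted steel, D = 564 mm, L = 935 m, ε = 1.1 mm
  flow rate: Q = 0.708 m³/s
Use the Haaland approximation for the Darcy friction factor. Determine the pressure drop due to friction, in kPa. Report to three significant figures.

Δp ≈ 156 kPa

V = 4Q/(πD²) = 4·0.708/(π·0.564²) = 2.834 m/s
Re = VD/ν = 2.834·0.564/1.32×10^-6 = 1.21×10^6 → turbulent
ε/D = 1.1/564 = 0.00195
Haaland: f = 0.02345
h_f = f(L/D)V²/(2g) = 0.02345·(935/0.564)·2.834²/(2·9.81) = 15.91 m
Δp = ρg·h_f = 1000·9.81·15.91 = 156.1 kPa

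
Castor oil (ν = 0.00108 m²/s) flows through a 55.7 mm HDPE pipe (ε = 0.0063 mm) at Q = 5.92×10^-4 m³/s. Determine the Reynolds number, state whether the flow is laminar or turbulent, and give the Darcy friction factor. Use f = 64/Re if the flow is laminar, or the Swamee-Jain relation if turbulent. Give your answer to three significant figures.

V = 4Q/(πD²) = 0.2430 m/s
Re = VD/ν = 0.2430·0.0557/0.00108 = 12.5
Re < 2300 → laminar → f = 64/Re = 5.108

Re ≈ 12.5; laminar; f = 64/Re ≈ 5.11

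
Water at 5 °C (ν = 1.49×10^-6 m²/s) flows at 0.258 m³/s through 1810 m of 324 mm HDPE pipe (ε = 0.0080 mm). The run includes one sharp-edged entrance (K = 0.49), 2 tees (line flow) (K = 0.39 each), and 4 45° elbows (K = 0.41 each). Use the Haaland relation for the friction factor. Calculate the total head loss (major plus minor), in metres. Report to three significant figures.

H_L ≈ 37.0 m

V = 4Q/(πD²) = 3.129 m/s; V²/2g = 0.4991 m
Re = 6.80×10^5, ε/D = 2.47×10^-5 → f = 0.01273 (Haaland)
Major: h_f = f(L/D)·V²/2g = 0.01273·5586·0.4991 = 35.51 m
Minor: ΣK = 2.91; h_m = ΣK·V²/2g = 1.452 m
Total H_L = 35.51 + 1.452 = 36.96 m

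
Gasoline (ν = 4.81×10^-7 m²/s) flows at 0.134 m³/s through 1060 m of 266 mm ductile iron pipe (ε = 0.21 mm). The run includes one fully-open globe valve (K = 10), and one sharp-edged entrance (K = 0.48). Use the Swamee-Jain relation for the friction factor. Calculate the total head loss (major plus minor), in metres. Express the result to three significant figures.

V = 4Q/(πD²) = 2.411 m/s; V²/2g = 0.2963 m
Re = 1.33×10^6, ε/D = 7.89×10^-4 → f = 0.01891 (Swamee-Jain)
Major: h_f = f(L/D)·V²/2g = 0.01891·3985·0.2963 = 22.33 m
Minor: ΣK = 10.5; h_m = ΣK·V²/2g = 3.106 m
Total H_L = 22.33 + 3.106 = 25.43 m

H_L ≈ 25.4 m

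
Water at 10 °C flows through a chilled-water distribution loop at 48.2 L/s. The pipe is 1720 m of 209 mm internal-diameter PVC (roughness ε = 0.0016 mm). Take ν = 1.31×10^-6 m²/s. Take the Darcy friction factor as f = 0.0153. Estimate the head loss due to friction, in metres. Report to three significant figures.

V = 4Q/(πD²) = 4·0.0482/(π·0.209²) = 1.405 m/s
h_f = f(L/D)V²/(2g) = 0.01530·(1720/0.209)·1.405²/(2·9.81) = 12.67 m

h_f ≈ 12.7 m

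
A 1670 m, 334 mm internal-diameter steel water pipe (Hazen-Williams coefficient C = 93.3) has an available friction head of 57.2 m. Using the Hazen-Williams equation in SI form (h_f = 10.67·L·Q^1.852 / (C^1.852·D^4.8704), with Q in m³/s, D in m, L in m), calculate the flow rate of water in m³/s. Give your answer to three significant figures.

Q ≈ 0.235 m³/s

Rearranging: Q = [h_f·C^1.852·D^4.8704 / (10.67·L)]^(1/1.852)
Q = [57.2·93.3^1.852·0.334^4.8704 / (10.67·1670)]^0.540 = 0.2350 m³/s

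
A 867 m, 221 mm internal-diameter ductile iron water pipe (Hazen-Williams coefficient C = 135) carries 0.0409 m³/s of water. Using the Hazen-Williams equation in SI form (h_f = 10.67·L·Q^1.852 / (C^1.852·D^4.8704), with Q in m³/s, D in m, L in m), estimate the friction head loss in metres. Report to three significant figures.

h_f ≈ 4.39 m

h_f = 10.67·867·0.0409^1.852 / (135^1.852·0.221^4.8704) = 4.393 m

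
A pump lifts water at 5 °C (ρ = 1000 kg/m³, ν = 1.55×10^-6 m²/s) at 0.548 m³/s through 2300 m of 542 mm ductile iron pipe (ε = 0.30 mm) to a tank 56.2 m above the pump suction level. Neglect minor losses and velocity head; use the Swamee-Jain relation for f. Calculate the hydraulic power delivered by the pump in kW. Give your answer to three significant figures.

P_hyd ≈ 419 kW

V = 4Q/(πD²) = 2.375 m/s; Re = 8.31×10^5; ε/D = 5.54×10^-4; f = 0.01775
h_f = f(L/D)V²/2g = 21.66 m
Total head H = z + h_f = 56.2 + 21.66 = 77.86 m
P_hyd = ρgQH = 1000·9.81·0.548·77.86 = 418.5 kW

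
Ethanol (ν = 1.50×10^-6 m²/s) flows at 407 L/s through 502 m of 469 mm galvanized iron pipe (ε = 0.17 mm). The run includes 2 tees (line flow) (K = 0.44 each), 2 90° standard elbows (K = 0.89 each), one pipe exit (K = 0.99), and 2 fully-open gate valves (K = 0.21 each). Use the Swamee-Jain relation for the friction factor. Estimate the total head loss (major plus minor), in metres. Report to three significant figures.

V = 4Q/(πD²) = 2.356 m/s; V²/2g = 0.2829 m
Re = 7.37×10^5, ε/D = 3.62×10^-4 → f = 0.01650 (Swamee-Jain)
Major: h_f = f(L/D)·V²/2g = 0.01650·1070·0.2829 = 4.996 m
Minor: ΣK = 4.07; h_m = ΣK·V²/2g = 1.151 m
Total H_L = 4.996 + 1.151 = 6.147 m

H_L ≈ 6.15 m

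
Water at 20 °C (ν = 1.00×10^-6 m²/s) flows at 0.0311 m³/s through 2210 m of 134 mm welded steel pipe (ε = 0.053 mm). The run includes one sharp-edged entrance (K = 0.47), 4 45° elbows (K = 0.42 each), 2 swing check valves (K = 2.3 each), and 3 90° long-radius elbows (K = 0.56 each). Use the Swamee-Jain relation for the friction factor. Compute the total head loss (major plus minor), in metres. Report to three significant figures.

V = 4Q/(πD²) = 2.205 m/s; V²/2g = 0.2479 m
Re = 2.96×10^5, ε/D = 3.96×10^-4 → f = 0.01772 (Swamee-Jain)
Major: h_f = f(L/D)·V²/2g = 0.01772·16493·0.2479 = 72.44 m
Minor: ΣK = 8.43; h_m = ΣK·V²/2g = 2.090 m
Total H_L = 72.44 + 2.090 = 74.53 m

H_L ≈ 74.5 m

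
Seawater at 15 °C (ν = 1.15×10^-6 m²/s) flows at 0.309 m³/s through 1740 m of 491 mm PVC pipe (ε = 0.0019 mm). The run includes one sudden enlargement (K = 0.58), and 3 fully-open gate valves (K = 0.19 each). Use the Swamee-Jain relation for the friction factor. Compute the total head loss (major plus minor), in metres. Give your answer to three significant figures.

V = 4Q/(πD²) = 1.632 m/s; V²/2g = 0.1357 m
Re = 6.97×10^5, ε/D = 3.87×10^-6 → f = 0.01242 (Swamee-Jain)
Major: h_f = f(L/D)·V²/2g = 0.01242·3544·0.1357 = 5.977 m
Minor: ΣK = 1.15; h_m = ΣK·V²/2g = 0.1561 m
Total H_L = 5.977 + 0.1561 = 6.133 m

H_L ≈ 6.13 m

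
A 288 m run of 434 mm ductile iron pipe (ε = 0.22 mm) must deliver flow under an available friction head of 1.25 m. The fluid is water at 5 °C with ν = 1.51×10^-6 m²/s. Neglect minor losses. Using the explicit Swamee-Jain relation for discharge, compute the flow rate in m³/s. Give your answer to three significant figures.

Q ≈ 0.213 m³/s

Swamee-Jain (Type II): Q = -0.965·√(gD⁵h_f/L)·ln[ε/(3.7D) + √(3.17ν²L/(gD³h_f))]
√(gD⁵h_f/L) = √(9.81·0.434⁵·1.25/288) = 0.02560
ε/(3.7D) = 1.37×10^-4; √(3.17ν²L/(gD³h_f)) = 4.56×10^-5
Q = -0.965·0.02560·ln(1.826×10^-4) = 0.2127 m³/s
Check: V = 1.44 m/s, Re = 4.13×10^5, f = 0.01800, h_f = 1.26 m ≈ 1.25 m ✓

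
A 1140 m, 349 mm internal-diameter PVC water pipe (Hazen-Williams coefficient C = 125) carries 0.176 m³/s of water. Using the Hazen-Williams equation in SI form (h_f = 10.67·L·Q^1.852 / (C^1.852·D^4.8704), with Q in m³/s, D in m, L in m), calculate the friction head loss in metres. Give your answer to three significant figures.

h_f ≈ 10.7 m

h_f = 10.67·1140·0.176^1.852 / (125^1.852·0.349^4.8704) = 10.74 m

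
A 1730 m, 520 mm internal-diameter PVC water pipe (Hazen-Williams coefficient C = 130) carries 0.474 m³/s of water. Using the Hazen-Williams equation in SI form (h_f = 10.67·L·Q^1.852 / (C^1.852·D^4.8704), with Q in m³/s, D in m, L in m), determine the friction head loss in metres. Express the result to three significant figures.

h_f = 10.67·1730·0.474^1.852 / (130^1.852·0.520^4.8704) = 13.61 m

h_f ≈ 13.6 m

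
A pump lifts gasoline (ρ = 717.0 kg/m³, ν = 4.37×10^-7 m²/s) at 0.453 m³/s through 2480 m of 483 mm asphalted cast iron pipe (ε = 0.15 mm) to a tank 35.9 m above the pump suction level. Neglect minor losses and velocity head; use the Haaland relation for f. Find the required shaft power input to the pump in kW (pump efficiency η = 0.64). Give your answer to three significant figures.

P_shaft ≈ 301 kW

V = 4Q/(πD²) = 2.472 m/s; Re = 2.73×10^6; ε/D = 3.11×10^-4; f = 0.01531
h_f = f(L/D)V²/2g = 24.50 m
Total head H = z + h_f = 35.9 + 24.50 = 60.40 m
P_hyd = ρgQH = 717.0·9.81·0.453·60.40 = 192.4 kW
P_shaft = P_hyd/η = 192.4/0.64 = 300.7 kW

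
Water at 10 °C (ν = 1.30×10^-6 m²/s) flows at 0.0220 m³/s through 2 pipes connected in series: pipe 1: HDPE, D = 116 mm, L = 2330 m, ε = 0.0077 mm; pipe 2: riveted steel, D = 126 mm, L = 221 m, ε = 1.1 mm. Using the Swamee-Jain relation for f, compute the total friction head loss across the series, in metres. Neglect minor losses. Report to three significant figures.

Pipe 1: V = 2.082 m/s, Re = 1.86×10^5, ε/D = 6.64×10^-5, f = 0.01632, h_1 = f(L/D)V²/2g = 72.40 m
Pipe 2: V = 1.764 m/s, Re = 1.71×10^5, ε/D = 0.00873, f = 0.03678, h_2 = f(L/D)V²/2g = 10.24 m
Series → Q common, losses add: H = Σh = 82.64 m

H ≈ 82.6 m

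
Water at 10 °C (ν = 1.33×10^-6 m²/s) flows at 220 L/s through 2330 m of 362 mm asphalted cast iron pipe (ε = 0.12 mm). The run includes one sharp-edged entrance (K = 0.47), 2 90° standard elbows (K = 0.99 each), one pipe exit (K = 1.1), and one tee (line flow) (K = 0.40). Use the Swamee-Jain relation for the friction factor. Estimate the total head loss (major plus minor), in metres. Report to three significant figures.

V = 4Q/(πD²) = 2.138 m/s; V²/2g = 0.2329 m
Re = 5.82×10^5, ε/D = 3.31×10^-4 → f = 0.01646 (Swamee-Jain)
Major: h_f = f(L/D)·V²/2g = 0.01646·6436·0.2329 = 24.68 m
Minor: ΣK = 3.95; h_m = ΣK·V²/2g = 0.9199 m
Total H_L = 24.68 + 0.9199 = 25.60 m

H_L ≈ 25.6 m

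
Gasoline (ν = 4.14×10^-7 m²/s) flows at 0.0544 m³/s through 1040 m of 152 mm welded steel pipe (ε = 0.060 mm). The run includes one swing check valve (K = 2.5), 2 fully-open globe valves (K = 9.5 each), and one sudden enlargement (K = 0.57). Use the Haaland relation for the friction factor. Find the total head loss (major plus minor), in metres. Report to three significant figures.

H_L ≈ 61.4 m

V = 4Q/(πD²) = 2.998 m/s; V²/2g = 0.4581 m
Re = 1.10×10^6, ε/D = 3.95×10^-4 → f = 0.01636 (Haaland)
Major: h_f = f(L/D)·V²/2g = 0.01636·6842·0.4581 = 51.26 m
Minor: ΣK = 22.1; h_m = ΣK·V²/2g = 10.11 m
Total H_L = 51.26 + 10.11 = 61.37 m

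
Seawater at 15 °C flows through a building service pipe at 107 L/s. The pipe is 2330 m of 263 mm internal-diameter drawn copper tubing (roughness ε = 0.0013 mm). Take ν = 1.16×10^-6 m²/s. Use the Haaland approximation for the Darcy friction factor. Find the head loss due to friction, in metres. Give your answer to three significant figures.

h_f ≈ 23.4 m

V = 4Q/(πD²) = 4·0.107/(π·0.263²) = 1.970 m/s
Re = VD/ν = 1.970·0.263/1.16×10^-6 = 4.47×10^5 → turbulent
ε/D = 0.0013/263 = 4.94×10^-6
Haaland: f = 0.01338
h_f = f(L/D)V²/(2g) = 0.01338·(2330/0.263)·1.970²/(2·9.81) = 23.44 m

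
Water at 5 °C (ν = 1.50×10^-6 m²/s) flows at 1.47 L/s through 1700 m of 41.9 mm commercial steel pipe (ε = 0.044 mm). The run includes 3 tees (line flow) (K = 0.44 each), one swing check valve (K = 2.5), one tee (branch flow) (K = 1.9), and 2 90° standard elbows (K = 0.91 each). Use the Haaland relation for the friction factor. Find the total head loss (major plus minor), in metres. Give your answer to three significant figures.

V = 4Q/(πD²) = 1.066 m/s; V²/2g = 0.05793 m
Re = 2.98×10^4, ε/D = 0.00105 → f = 0.02579 (Haaland)
Major: h_f = f(L/D)·V²/2g = 0.02579·40573·0.05793 = 60.62 m
Minor: ΣK = 7.54; h_m = ΣK·V²/2g = 0.4368 m
Total H_L = 60.62 + 0.4368 = 61.06 m

H_L ≈ 61.1 m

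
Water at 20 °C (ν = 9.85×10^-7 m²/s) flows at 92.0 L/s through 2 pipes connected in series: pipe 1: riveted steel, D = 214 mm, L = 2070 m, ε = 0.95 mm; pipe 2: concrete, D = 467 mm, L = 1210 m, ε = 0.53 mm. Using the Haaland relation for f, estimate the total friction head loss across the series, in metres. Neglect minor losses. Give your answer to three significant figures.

H ≈ 96.1 m

Pipe 1: V = 2.558 m/s, Re = 5.56×10^5, ε/D = 0.00444, f = 0.02953, h_1 = f(L/D)V²/2g = 95.25 m
Pipe 2: V = 0.5371 m/s, Re = 2.55×10^5, ε/D = 0.00113, f = 0.02121, h_2 = f(L/D)V²/2g = 0.8079 m
Series → Q common, losses add: H = Σh = 96.06 m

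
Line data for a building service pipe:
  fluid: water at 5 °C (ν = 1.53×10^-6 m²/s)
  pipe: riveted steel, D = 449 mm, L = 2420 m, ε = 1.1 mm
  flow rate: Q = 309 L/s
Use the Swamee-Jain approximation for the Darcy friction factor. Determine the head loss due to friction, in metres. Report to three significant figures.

h_f ≈ 26.3 m

V = 4Q/(πD²) = 4·0.309/(π·0.449²) = 1.952 m/s
Re = VD/ν = 1.952·0.449/1.53×10^-6 = 5.73×10^5 → turbulent
ε/D = 1.1/449 = 0.00245
Swamee-Jain: f = 0.02512
h_f = f(L/D)V²/(2g) = 0.02512·(2420/0.449)·1.952²/(2·9.81) = 26.28 m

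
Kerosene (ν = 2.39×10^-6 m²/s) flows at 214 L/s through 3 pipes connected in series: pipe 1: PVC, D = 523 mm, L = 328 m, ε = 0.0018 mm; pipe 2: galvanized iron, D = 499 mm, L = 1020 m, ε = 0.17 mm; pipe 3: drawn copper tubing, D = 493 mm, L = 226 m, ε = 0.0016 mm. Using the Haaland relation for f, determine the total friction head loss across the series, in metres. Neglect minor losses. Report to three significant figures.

H ≈ 3.11 m

Pipe 1: V = 0.9961 m/s, Re = 2.18×10^5, ε/D = 3.44×10^-6, f = 0.01526, h_1 = f(L/D)V²/2g = 0.4841 m
Pipe 2: V = 1.094 m/s, Re = 2.28×10^5, ε/D = 3.41×10^-4, f = 0.01751, h_2 = f(L/D)V²/2g = 2.184 m
Pipe 3: V = 1.121 m/s, Re = 2.31×10^5, ε/D = 3.25×10^-6, f = 0.01509, h_3 = f(L/D)V²/2g = 0.4431 m
Series → Q common, losses add: H = Σh = 3.112 m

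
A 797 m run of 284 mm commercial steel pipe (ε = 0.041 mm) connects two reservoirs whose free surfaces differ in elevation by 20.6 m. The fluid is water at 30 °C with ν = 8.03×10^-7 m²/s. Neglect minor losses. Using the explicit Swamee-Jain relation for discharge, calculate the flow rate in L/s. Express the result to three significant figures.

Swamee-Jain (Type II): Q = -0.965·√(gD⁵h_f/L)·ln[ε/(3.7D) + √(3.17ν²L/(gD³h_f))]
√(gD⁵h_f/L) = √(9.81·0.284⁵·20.6/797) = 0.02164
ε/(3.7D) = 3.90×10^-5; √(3.17ν²L/(gD³h_f)) = 1.88×10^-5
Q = -0.965·0.02164·ln(5.778×10^-5) = 0.2038 m³/s
Check: V = 3.22 m/s, Re = 1.14×10^6, f = 0.01400, h_f = 20.7 m ≈ 20.6 m ✓

Q ≈ 204 L/s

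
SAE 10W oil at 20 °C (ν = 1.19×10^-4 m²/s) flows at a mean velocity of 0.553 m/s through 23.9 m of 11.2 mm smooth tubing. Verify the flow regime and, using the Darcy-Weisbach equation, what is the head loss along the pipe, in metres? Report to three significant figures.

h_f ≈ 40.9 m

Re = VD/ν = 0.553·0.01120/1.19×10^-4 = 52.0 → laminar (Re < 2300)
f = 64/Re = 1.230
h_f = f(L/D)V²/(2g) = 1.230·(23.9/0.01120)·0.553²/(2·9.81) = 40.90 m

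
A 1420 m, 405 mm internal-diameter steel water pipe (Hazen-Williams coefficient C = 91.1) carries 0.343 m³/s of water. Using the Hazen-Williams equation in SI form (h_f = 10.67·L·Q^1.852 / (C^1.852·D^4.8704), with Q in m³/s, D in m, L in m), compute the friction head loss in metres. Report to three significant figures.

h_f ≈ 40.1 m

h_f = 10.67·1420·0.343^1.852 / (91.1^1.852·0.405^4.8704) = 40.05 m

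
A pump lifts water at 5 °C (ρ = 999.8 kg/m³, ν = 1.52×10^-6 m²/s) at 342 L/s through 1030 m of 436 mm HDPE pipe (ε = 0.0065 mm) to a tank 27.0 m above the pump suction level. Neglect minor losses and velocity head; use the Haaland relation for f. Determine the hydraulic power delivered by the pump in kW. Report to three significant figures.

P_hyd ≈ 117 kW

V = 4Q/(πD²) = 2.291 m/s; Re = 6.57×10^5; ε/D = 1.49×10^-5; f = 0.01266
h_f = f(L/D)V²/2g = 7.996 m
Total head H = z + h_f = 27.0 + 7.996 = 35.00 m
P_hyd = ρgQH = 999.8·9.81·0.342·35.00 = 117.4 kW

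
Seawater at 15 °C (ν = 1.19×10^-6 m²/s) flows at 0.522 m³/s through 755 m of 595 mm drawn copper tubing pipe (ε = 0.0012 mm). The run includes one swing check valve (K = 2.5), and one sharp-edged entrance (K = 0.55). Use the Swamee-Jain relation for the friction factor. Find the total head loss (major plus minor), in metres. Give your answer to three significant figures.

H_L ≈ 3.23 m

V = 4Q/(πD²) = 1.877 m/s; V²/2g = 0.1796 m
Re = 9.39×10^5, ε/D = 2.02×10^-6 → f = 0.01178 (Swamee-Jain)
Major: h_f = f(L/D)·V²/2g = 0.01178·1269·0.1796 = 2.685 m
Minor: ΣK = 3.05; h_m = ΣK·V²/2g = 0.5479 m
Total H_L = 2.685 + 0.5479 = 3.233 m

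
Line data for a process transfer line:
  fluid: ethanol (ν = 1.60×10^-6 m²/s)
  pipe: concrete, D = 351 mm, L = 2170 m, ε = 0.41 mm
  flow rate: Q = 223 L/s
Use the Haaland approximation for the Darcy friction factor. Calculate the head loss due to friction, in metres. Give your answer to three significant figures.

h_f ≈ 35.0 m

V = 4Q/(πD²) = 4·0.223/(π·0.351²) = 2.305 m/s
Re = VD/ν = 2.305·0.351/1.60×10^-6 = 5.06×10^5 → turbulent
ε/D = 0.41/351 = 0.00117
Haaland: f = 0.02090
h_f = f(L/D)V²/(2g) = 0.02090·(2170/0.351)·2.305²/(2·9.81) = 34.99 m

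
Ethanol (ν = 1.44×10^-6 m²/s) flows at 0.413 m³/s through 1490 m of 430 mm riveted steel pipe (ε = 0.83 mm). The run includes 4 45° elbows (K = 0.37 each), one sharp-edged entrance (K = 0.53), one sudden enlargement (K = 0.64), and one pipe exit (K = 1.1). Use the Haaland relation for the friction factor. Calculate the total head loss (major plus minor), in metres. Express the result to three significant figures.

H_L ≈ 35.0 m

V = 4Q/(πD²) = 2.844 m/s; V²/2g = 0.4122 m
Re = 8.49×10^5, ε/D = 0.00193 → f = 0.02344 (Haaland)
Major: h_f = f(L/D)·V²/2g = 0.02344·3465·0.4122 = 33.49 m
Minor: ΣK = 3.75; h_m = ΣK·V²/2g = 1.546 m
Total H_L = 33.49 + 1.546 = 35.03 m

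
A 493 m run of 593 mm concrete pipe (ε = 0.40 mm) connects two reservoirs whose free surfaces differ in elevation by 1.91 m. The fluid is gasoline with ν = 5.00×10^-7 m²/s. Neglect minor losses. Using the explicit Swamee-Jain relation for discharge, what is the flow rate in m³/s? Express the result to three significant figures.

Swamee-Jain (Type II): Q = -0.965·√(gD⁵h_f/L)·ln[ε/(3.7D) + √(3.17ν²L/(gD³h_f))]
√(gD⁵h_f/L) = √(9.81·0.593⁵·1.91/493) = 0.05279
ε/(3.7D) = 1.82×10^-4; √(3.17ν²L/(gD³h_f)) = 1.00×10^-5
Q = -0.965·0.05279·ln(1.923×10^-4) = 0.4359 m³/s
Check: V = 1.58 m/s, Re = 1.87×10^6, f = 0.01817, h_f = 1.92 m ≈ 1.91 m ✓

Q ≈ 0.436 m³/s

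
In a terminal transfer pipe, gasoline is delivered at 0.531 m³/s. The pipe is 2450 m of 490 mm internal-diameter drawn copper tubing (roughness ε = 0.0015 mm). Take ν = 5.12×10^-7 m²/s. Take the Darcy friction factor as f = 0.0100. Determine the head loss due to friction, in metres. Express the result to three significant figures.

V = 4Q/(πD²) = 4·0.531/(π·0.490²) = 2.816 m/s
h_f = f(L/D)V²/(2g) = 0.01000·(2450/0.490)·2.816²/(2·9.81) = 20.21 m

h_f ≈ 20.2 m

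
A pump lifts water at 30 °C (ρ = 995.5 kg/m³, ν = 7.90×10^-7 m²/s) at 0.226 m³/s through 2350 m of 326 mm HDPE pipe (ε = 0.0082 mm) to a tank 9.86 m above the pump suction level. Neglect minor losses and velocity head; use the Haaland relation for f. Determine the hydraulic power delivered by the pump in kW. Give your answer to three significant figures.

P_hyd ≈ 92.4 kW

V = 4Q/(πD²) = 2.708 m/s; Re = 1.12×10^6; ε/D = 2.52×10^-5; f = 0.01188
h_f = f(L/D)V²/2g = 32.01 m
Total head H = z + h_f = 9.86 + 32.01 = 41.87 m
P_hyd = ρgQH = 995.5·9.81·0.226·41.87 = 92.41 kW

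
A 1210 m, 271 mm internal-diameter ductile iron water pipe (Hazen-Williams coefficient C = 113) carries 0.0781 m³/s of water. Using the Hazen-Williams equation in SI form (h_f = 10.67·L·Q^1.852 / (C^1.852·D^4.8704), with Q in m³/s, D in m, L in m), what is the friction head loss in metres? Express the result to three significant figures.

h_f = 10.67·1210·0.0781^1.852 / (113^1.852·0.271^4.8704) = 10.46 m

h_f ≈ 10.5 m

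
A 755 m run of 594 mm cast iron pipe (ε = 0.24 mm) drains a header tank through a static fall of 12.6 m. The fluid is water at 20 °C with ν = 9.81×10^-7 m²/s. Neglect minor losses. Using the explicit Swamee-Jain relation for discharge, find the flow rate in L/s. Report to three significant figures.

Q ≈ 960 L/s

Swamee-Jain (Type II): Q = -0.965·√(gD⁵h_f/L)·ln[ε/(3.7D) + √(3.17ν²L/(gD³h_f))]
√(gD⁵h_f/L) = √(9.81·0.594⁵·12.6/755) = 0.1100
ε/(3.7D) = 1.09×10^-4; √(3.17ν²L/(gD³h_f)) = 9.43×10^-6
Q = -0.965·0.1100·ln(1.186×10^-4) = 0.9598 m³/s
Check: V = 3.46 m/s, Re = 2.10×10^6, f = 0.01629, h_f = 12.7 m ≈ 12.6 m ✓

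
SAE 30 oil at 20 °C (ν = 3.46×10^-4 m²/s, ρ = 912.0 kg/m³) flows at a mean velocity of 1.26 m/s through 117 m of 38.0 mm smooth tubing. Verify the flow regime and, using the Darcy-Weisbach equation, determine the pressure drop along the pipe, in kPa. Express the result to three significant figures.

Δp ≈ 1030 kPa

Re = VD/ν = 1.26·0.03800/3.46×10^-4 = 138 → laminar (Re < 2300)
f = 64/Re = 0.4625
h_f = f(L/D)V²/(2g) = 0.4625·(117/0.03800)·1.26²/(2·9.81) = 115.2 m
Δp = ρg·h_f = 912.0·9.81·115.2 = 1031 kPa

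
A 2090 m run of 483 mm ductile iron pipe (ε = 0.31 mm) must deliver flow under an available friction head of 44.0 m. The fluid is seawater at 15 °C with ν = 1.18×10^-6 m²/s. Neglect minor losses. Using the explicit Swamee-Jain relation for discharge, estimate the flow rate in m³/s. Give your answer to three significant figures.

Swamee-Jain (Type II): Q = -0.965·√(gD⁵h_f/L)·ln[ε/(3.7D) + √(3.17ν²L/(gD³h_f))]
√(gD⁵h_f/L) = √(9.81·0.483⁵·44.0/2090) = 0.07368
ε/(3.7D) = 1.73×10^-4; √(3.17ν²L/(gD³h_f)) = 1.38×10^-5
Q = -0.965·0.07368·ln(1.872×10^-4) = 0.6103 m³/s
Check: V = 3.33 m/s, Re = 1.36×10^6, f = 0.01807, h_f = 44.2 m ≈ 44.0 m ✓

Q ≈ 0.610 m³/s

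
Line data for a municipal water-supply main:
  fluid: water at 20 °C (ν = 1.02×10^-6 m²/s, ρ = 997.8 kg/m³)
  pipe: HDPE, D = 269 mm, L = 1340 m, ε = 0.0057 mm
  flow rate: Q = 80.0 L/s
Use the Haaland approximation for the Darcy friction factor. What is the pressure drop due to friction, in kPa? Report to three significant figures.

V = 4Q/(πD²) = 4·0.0800/(π·0.269²) = 1.408 m/s
Re = VD/ν = 1.408·0.269/1.02×10^-6 = 3.71×10^5 → turbulent
ε/D = 0.0057/269 = 2.12×10^-5
Haaland: f = 0.01399
h_f = f(L/D)V²/(2g) = 0.01399·(1340/0.269)·1.408²/(2·9.81) = 7.039 m
Δp = ρg·h_f = 997.8·9.81·7.039 = 68.90 kPa

Δp ≈ 68.9 kPa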